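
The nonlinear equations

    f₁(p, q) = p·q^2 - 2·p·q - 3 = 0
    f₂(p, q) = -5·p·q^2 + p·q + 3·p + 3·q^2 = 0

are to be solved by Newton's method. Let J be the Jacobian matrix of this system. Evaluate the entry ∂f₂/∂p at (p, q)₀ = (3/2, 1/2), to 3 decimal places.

2.250

∂f₂/∂p = -5·q^2 + q + 3.
At (3/2, 1/2) this is 2.250.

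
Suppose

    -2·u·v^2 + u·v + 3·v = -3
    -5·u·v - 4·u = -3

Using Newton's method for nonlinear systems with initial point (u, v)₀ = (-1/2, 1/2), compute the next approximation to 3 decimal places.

At (-1/2, 1/2): F = (4.500, 6.250).
Jacobian J = [[-2·v^2 + v, -4·u·v + u + 3], [-5·v - 4, -5·u]].
At the point, J = [[0.000, 3.500], [-6.500, 2.500]] (det J = 22.750).
Solving J·Δ = −F gives Δ = (0.467, -1.286).
Then the next iterate is (u, v)₁ = (-0.033, -0.786).

(-0.033, -0.786)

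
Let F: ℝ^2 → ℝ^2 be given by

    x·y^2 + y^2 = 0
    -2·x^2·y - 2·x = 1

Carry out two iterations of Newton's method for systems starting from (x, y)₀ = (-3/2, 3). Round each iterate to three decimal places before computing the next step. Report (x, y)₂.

(0.168, 4.198)

At (-3/2, 3): F = (-4.500, -11.500).
Jacobian J = [[y^2, 2·x·y + 2·y], [-4·x·y - 2, -2·x^2]].
At the point, J = [[9.000, -3.000], [16.000, -4.500]] (det J = 7.500).
Solving J·Δ = −F gives Δ = (1.900, 4.200).
Then the next iterate is (x, y)₁ = (0.400, 7.200).
Round to (0.400, 7.200) and repeat: F = (72.576, -4.104), J = [[51.840, 20.160], [-13.520, -0.320]].
Δ = (-0.232, -3.002), so (x, y)₂ = (0.168, 4.198).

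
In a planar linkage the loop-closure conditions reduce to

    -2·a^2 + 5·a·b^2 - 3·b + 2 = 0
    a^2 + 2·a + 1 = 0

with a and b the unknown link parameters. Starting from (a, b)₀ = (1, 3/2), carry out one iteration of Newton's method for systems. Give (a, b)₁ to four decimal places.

At (1, 3/2): F = (6.7500, 4.0000).
Jacobian J = [[-4·a + 5·b^2, 10·a·b - 3], [2·a + 2, 0]].
At the point, J = [[7.2500, 12.0000], [4.0000, 0.0000]] (det J = -48.0000).
Solving J·Δ = −F gives Δ = (-1.0000, 0.0417).
Then the next iterate is (a, b)₁ = (0.0000, 1.5417).

(0.0000, 1.5417)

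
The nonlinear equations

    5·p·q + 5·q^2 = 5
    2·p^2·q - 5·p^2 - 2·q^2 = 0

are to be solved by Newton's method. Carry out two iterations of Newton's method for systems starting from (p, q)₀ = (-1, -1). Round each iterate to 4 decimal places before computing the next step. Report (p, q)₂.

(0.1899, -1.0584)

At (-1, -1): F = (5.0000, -9.0000).
Jacobian J = [[5·q, 5·p + 10·q], [4·p·q - 10·p, 2·p^2 - 4·q]].
At the point, J = [[-5.0000, -15.0000], [14.0000, 6.0000]] (det J = 180.0000).
Solving J·Δ = −F gives Δ = (0.5833, 0.1389).
Then the next iterate is (p, q)₁ = (-0.4167, -0.8611).
Round to (-0.4167, -0.8611) and repeat: F = (0.501568, -2.650222), J = [[-4.3055, -10.6945], [5.602281, 3.791678]].
Δ = (0.6066, -0.1973), so (p, q)₂ = (0.1899, -1.0584).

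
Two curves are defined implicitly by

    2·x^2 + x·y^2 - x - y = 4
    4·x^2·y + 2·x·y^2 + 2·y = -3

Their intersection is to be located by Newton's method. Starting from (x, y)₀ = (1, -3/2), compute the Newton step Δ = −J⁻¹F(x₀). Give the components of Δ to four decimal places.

At (1, -3/2): F = (0.7500, -1.5000).
Jacobian J = [[4·x + y^2 - 1, 2·x·y - 1], [8·x·y + 2·y^2, 4·x^2 + 4·x·y + 2]].
At the point, J = [[5.2500, -4.0000], [-7.5000, 0.0000]] (det J = -30.0000).
Solving J·Δ = −F gives Δ = (-0.2000, -0.0750).

(-0.2000, -0.0750)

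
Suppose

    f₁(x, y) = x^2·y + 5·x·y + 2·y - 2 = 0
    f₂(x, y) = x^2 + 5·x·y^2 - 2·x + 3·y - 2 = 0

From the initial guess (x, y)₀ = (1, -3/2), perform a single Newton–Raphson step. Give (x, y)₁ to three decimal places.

At (1, -3/2): F = (-14.000, 3.750).
Jacobian J = [[2·x·y + 5·y, x^2 + 5·x + 2], [2·x + 5·y^2 - 2, 10·x·y + 3]].
At the point, J = [[-10.500, 8.000], [11.250, -12.000]] (det J = 36.000).
Solving J·Δ = −F gives Δ = (-3.833, -3.281).
Then the next iterate is (x, y)₁ = (-2.833, -4.781).

(-2.833, -4.781)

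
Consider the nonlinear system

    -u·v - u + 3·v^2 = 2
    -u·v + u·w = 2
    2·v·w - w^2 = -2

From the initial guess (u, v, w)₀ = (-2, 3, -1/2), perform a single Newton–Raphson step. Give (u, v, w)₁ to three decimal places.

(-1.425, 1.465, -0.541)

At (-2, 3, -1/2): F = (33.000, 5.000, -1.250).
Jacobian J = [[-v - 1, -u + 6·v, 0], [-v + w, -u, u], [0, 2·w, 2·v - 2·w]].
At the point, J = [[-4.000, 20.000, 0.000], [-3.500, 2.000, -2.000], [0.000, -1.000, 7.000]] (det J = 442.000).
Solving J·Δ = −F gives Δ = (0.575, -1.535, -0.041).
Then the next iterate is (u, v, w)₁ = (-1.425, 1.465, -0.541).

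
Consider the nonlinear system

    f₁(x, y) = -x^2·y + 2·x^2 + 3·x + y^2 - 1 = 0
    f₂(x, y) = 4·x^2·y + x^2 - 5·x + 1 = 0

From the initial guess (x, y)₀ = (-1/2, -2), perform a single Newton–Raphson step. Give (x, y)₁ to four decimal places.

At (-1/2, -2): F = (2.5000, 1.7500).
Jacobian J = [[-2·x·y + 4·x + 3, -x^2 + 2·y], [8·x·y + 2·x - 5, 4·x^2]].
At the point, J = [[-1.0000, -4.2500], [2.0000, 1.0000]] (det J = 7.5000).
Solving J·Δ = −F gives Δ = (-1.3250, 0.9000).
Then the next iterate is (x, y)₁ = (-1.8250, -1.1000).

(-1.8250, -1.1000)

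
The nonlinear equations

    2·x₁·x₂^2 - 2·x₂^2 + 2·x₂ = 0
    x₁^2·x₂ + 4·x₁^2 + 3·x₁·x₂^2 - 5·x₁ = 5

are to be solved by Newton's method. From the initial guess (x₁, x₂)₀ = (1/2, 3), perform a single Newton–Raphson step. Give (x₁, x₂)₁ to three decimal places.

(0.488, 2.198)

At (1/2, 3): F = (-3.000, 7.750).
Jacobian J = [[2·x₂^2, 4·x₁·x₂ - 4·x₂ + 2], [2·x₁·x₂ + 8·x₁ + 3·x₂^2 - 5, x₁^2 + 6·x₁·x₂]].
At the point, J = [[18.000, -4.000], [29.000, 9.250]] (det J = 282.500).
Solving J·Δ = −F gives Δ = (-0.012, -0.802).
Then the next iterate is (x₁, x₂)₁ = (0.488, 2.198).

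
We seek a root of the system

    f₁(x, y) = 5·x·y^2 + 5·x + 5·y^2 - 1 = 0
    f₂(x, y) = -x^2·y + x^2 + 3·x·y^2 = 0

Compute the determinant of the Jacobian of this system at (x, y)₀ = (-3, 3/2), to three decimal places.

-292.500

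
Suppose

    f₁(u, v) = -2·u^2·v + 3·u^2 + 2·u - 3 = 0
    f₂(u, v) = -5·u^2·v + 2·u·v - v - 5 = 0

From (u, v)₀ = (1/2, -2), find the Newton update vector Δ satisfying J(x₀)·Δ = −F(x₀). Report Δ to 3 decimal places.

At (1/2, -2): F = (-0.250, -2.500).
Jacobian J = [[-4·u·v + 6·u + 2, -2·u^2], [-10·u·v + 2·v, -5·u^2 + 2·u - 1]].
At the point, J = [[9.000, -0.500], [6.000, -1.250]] (det J = -8.250).
Solving J·Δ = −F gives Δ = (-0.114, -2.545).

(-0.114, -2.545)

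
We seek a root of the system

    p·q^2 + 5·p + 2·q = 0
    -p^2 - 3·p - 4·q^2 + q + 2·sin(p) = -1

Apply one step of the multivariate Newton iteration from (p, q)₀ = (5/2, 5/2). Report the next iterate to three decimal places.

(0.680, 1.627)

At (5/2, 5/2): F = (33.125, -34.05306).
Jacobian J = [[q^2 + 5, 2·p·q + 2], [-2·p + 2·cos(p) - 3, -8·q + 1]].
At the point, J = [[11.250, 14.500], [-9.60229, -19.000]] (det J = -74.51684).
Solving J·Δ = −F gives Δ = (-1.820, -0.873).
Then the next iterate is (p, q)₁ = (0.680, 1.627).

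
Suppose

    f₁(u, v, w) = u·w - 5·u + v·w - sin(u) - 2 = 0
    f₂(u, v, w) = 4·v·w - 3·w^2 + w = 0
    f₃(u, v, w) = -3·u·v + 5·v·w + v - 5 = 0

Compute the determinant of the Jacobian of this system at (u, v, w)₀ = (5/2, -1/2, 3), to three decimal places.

-279.150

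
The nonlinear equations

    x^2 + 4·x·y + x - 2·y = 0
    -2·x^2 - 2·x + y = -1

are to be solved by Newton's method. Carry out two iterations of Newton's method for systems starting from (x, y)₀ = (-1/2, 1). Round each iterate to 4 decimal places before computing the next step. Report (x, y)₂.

At (-1/2, 1): F = (-4.2500, 2.5000).
Jacobian J = [[2·x + 4·y + 1, 4·x - 2], [-4·x - 2, 1]].
At the point, J = [[4.0000, -4.0000], [0.0000, 1.0000]] (det J = 4.0000).
Solving J·Δ = −F gives Δ = (-1.4375, -2.5000).
Then the next iterate is (x, y)₁ = (-1.9375, -1.5000).
Round to (-1.9375, -1.5000) and repeat: F = (16.441406, -4.132812), J = [[-8.8750, -9.7500], [5.7500, 1.0000]].
Δ = (0.5055, 1.2262), so (x, y)₂ = (-1.4320, -0.2738).

(-1.4320, -0.2738)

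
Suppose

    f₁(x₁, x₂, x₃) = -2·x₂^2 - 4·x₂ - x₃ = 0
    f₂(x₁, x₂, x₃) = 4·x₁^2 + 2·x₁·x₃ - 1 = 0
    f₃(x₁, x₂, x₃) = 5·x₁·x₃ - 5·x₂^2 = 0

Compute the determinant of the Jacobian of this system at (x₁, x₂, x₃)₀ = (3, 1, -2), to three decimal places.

J = [[0, -4·x₂ - 4, -1], [8·x₁ + 2·x₃, 0, 2·x₁], [5·x₃, -10·x₂, 5·x₁]].
At the point, J = [[0.000, -8.000, -1.000], [20.000, 0.000, 6.000], [-10.000, -10.000, 15.000]].
det J = 3080.000.

3080.000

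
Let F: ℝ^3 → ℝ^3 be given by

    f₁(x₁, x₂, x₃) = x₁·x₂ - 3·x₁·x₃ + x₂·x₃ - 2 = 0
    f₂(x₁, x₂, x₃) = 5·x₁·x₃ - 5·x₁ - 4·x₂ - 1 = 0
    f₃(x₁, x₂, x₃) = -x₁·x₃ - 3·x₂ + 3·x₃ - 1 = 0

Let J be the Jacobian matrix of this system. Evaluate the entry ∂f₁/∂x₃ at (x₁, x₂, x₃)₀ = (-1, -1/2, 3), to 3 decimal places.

2.500

∂f₁/∂x₃ = -3·x₁ + x₂.
At (-1, -1/2, 3) this is 2.500.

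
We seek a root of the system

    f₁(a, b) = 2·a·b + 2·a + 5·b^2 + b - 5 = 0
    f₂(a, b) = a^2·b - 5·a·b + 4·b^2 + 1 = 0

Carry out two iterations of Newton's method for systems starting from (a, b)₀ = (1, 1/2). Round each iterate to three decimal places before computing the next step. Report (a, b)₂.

(1.002, 0.530)

At (1, 1/2): F = (-0.250, 0.000).
Jacobian J = [[2·b + 2, 2·a + 10·b + 1], [2·a·b - 5·b, a^2 - 5·a + 8·b]].
At the point, J = [[3.000, 8.000], [-1.500, 0.000]] (det J = 12.000).
Solving J·Δ = −F gives Δ = (0.000, 0.031).
Then the next iterate is (a, b)₁ = (1.000, 0.531).
Round to (1.000, 0.531) and repeat: F = (0.00280, 0.00384), J = [[3.062, 8.310], [-1.593, 0.248]].
Δ = (0.002, -0.001), so (a, b)₂ = (1.002, 0.530).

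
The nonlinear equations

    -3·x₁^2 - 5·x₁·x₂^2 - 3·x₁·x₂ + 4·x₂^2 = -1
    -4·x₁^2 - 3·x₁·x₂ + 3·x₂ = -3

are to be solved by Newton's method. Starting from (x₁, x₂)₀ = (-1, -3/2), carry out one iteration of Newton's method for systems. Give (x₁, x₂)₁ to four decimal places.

(-0.4670, -0.9437)

At (-1, -3/2): F = (13.7500, -10.0000).
Jacobian J = [[-6·x₁ - 5·x₂^2 - 3·x₂, -10·x₁·x₂ - 3·x₁ + 8·x₂], [-8·x₁ - 3·x₂, -3·x₁ + 3]].
At the point, J = [[-0.7500, -24.0000], [12.5000, 6.0000]] (det J = 295.5000).
Solving J·Δ = −F gives Δ = (0.5330, 0.5563).
Then the next iterate is (x₁, x₂)₁ = (-0.4670, -0.9437).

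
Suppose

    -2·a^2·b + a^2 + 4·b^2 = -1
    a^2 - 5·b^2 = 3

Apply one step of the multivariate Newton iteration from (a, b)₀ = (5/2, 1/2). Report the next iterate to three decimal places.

At (5/2, 1/2): F = (2.000, 2.000).
Jacobian J = [[-4·a·b + 2·a, -2·a^2 + 8·b], [2·a, -10·b]].
At the point, J = [[0.000, -8.500], [5.000, -5.000]] (det J = 42.500).
Solving J·Δ = −F gives Δ = (-0.165, 0.235).
Then the next iterate is (a, b)₁ = (2.335, 0.735).

(2.335, 0.735)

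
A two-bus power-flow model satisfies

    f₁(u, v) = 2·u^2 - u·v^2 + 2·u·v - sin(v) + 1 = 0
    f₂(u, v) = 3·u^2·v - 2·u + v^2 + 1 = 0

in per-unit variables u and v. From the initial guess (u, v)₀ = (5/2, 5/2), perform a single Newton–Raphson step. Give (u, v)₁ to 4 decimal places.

At (5/2, 5/2): F = (9.776528, 49.1250).
Jacobian J = [[4·u - v^2 + 2·v, -2·u·v + 2·u - cos(v)], [6·u·v - 2, 3·u^2 + 2·v]].
At the point, J = [[8.7500, -6.698856], [35.5000, 23.7500]] (det J = 445.621902).
Solving J·Δ = −F gives Δ = (-1.2595, -0.1858).
Then the next iterate is (u, v)₁ = (1.2405, 2.3142).

(1.2405, 2.3142)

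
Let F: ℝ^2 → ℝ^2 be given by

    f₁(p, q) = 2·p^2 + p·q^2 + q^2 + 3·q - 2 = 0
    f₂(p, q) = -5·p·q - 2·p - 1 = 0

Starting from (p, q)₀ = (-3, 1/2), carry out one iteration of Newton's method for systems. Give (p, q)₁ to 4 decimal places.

At (-3, 1/2): F = (17.0000, 12.5000).
Jacobian J = [[4·p + q^2, 2·p·q + 2·q + 3], [-5·q - 2, -5·p]].
At the point, J = [[-11.7500, 1.0000], [-4.5000, 15.0000]] (det J = -171.7500).
Solving J·Δ = −F gives Δ = (1.4119, -0.4098).
Then the next iterate is (p, q)₁ = (-1.5881, 0.0902).

(-1.5881, 0.0902)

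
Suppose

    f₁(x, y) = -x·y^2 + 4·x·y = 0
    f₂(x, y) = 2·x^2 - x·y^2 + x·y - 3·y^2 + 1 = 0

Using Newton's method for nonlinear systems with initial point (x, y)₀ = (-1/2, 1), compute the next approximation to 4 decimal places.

(-0.1351, 0.5946)

At (-1/2, 1): F = (-1.5000, -1.5000).
Jacobian J = [[-y^2 + 4·y, -2·x·y + 4·x], [4·x - y^2 + y, -2·x·y + x - 6·y]].
At the point, J = [[3.0000, -1.0000], [-2.0000, -5.5000]] (det J = -18.5000).
Solving J·Δ = −F gives Δ = (0.3649, -0.4054).
Then the next iterate is (x, y)₁ = (-0.1351, 0.5946).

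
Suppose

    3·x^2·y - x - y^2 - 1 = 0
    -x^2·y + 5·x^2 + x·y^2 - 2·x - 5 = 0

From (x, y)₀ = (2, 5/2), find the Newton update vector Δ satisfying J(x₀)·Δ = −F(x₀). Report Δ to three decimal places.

At (2, 5/2): F = (20.750, 13.500).
Jacobian J = [[6·x·y - 1, 3·x^2 - 2·y], [-2·x·y + 10·x + y^2 - 2, -x^2 + 2·x·y]].
At the point, J = [[29.000, 7.000], [14.250, 6.000]] (det J = 74.250).
Solving J·Δ = −F gives Δ = (-0.404, -1.290).

(-0.404, -1.290)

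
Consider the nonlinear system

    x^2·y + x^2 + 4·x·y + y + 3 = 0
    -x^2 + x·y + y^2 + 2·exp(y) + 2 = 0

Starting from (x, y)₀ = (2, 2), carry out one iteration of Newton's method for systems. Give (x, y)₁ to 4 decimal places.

(1.0589, 0.9094)

At (2, 2): F = (33.0000, 20.778112).
Jacobian J = [[2·x·y + 2·x + 4·y, x^2 + 4·x + 1], [-2·x + y, x + 2·y + 2·exp(y)]].
At the point, J = [[20.0000, 13.0000], [-2.0000, 20.778112]] (det J = 441.562244).
Solving J·Δ = −F gives Δ = (-0.9411, -1.0906).
Then the next iterate is (x, y)₁ = (1.0589, 0.9094).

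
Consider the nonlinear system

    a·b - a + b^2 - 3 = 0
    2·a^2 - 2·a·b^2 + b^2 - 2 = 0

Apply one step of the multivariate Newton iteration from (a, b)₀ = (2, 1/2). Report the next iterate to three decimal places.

(1.786, 1.714)

At (2, 1/2): F = (-3.750, 5.250).
Jacobian J = [[b - 1, a + 2·b], [4·a - 2·b^2, -4·a·b + 2·b]].
At the point, J = [[-0.500, 3.000], [7.500, -3.000]] (det J = -21.000).
Solving J·Δ = −F gives Δ = (-0.214, 1.214).
Then the next iterate is (a, b)₁ = (1.786, 1.714).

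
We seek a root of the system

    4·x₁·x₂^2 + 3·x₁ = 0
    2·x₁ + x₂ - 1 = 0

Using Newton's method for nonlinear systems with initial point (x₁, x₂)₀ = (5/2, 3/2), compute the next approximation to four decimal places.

At (5/2, 3/2): F = (30.0000, 5.5000).
Jacobian J = [[4·x₂^2 + 3, 8·x₁·x₂], [2, 1]].
At the point, J = [[12.0000, 30.0000], [2.0000, 1.0000]] (det J = -48.0000).
Solving J·Δ = −F gives Δ = (-2.8125, 0.1250).
Then the next iterate is (x₁, x₂)₁ = (-0.3125, 1.6250).

(-0.3125, 1.6250)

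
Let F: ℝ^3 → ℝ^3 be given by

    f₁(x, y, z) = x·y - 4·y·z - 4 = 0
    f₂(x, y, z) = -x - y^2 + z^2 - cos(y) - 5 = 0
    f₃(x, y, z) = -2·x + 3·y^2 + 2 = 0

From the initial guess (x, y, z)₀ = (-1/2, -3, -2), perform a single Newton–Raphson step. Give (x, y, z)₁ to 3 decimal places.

At (-1/2, -3, -2): F = (-26.500, -8.51001, 30.000).
Jacobian J = [[y, x - 4·z, -4·y], [-1, -2·y + sin(y), 2·z], [-2, 6·y, 0]].
At the point, J = [[-3.000, 7.500, 12.000], [-1.000, 5.85888, -4.000], [-2.000, -18.000, 0.000]] (det J = 632.61312).
Solving J·Δ = −F gives Δ = (-1.165, 1.796, 0.795).
Then the next iterate is (x, y, z)₁ = (-1.665, -1.204, -1.205).

(-1.665, -1.204, -1.205)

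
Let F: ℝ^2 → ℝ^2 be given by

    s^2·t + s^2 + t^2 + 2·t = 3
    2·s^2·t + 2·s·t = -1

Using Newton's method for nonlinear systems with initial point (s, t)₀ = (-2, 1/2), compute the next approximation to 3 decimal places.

At (-2, 1/2): F = (4.250, 3.000).
Jacobian J = [[2·s·t + 2·s, s^2 + 2·t + 2], [4·s·t + 2·t, 2·s^2 + 2·s]].
At the point, J = [[-6.000, 7.000], [-3.000, 4.000]] (det J = -3.000).
Solving J·Δ = −F gives Δ = (-1.333, -1.750).
Then the next iterate is (s, t)₁ = (-3.333, -1.250).

(-3.333, -1.250)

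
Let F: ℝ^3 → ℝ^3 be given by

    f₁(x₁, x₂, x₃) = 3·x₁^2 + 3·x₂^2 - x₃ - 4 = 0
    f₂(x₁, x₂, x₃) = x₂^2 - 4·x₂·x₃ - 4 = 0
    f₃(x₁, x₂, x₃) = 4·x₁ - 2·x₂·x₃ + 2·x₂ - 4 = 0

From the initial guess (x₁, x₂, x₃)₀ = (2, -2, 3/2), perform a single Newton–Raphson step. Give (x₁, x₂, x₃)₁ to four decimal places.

At (2, -2, 3/2): F = (18.5000, 12.0000, 6.0000).
Jacobian J = [[6·x₁, 6·x₂, -1], [0, 2·x₂ - 4·x₃, -4·x₂], [4, -2·x₃ + 2, -2·x₂]].
At the point, J = [[12.0000, -12.0000, -1.0000], [0.0000, -10.0000, 8.0000], [4.0000, -1.0000, 4.0000]] (det J = -808.0000).
Solving J·Δ = −F gives Δ = (-0.7921, 0.7921, -0.5099).
Then the next iterate is (x₁, x₂, x₃)₁ = (1.2079, -1.2079, 0.9901).

(1.2079, -1.2079, 0.9901)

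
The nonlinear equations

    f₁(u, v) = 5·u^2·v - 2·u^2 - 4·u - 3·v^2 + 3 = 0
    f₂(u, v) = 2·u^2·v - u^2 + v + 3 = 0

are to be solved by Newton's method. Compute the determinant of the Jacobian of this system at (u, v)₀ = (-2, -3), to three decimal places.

-488.000

J = [[10·u·v - 4·u - 4, 5·u^2 - 6·v], [4·u·v - 2·u, 2·u^2 + 1]].
At the point, J = [[64.000, 38.000], [28.000, 9.000]].
det J = -488.000.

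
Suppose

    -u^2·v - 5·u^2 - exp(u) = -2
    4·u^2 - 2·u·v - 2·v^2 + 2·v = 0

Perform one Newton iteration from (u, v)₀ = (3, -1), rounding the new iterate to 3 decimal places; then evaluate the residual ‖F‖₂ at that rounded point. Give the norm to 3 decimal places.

At (3, -1): F = (-54.08554, 38.000).
Jacobian J = [[-2·u·v - 10·u - exp(u), -u^2], [8·u - 2·v, -2·u - 4·v + 2]].
At the point, J = [[-44.08554, -9.000], [26.000, 0.000]] (det J = 234.000).
Solving J·Δ = −F gives Δ = (-1.462, 1.150).
Then the next iterate is (u, v)₁ = (1.538, 0.150).
Re-evaluating at (1.538, 0.150): F = (-14.83731, 9.25538), so ‖F‖₂ = 17.487.

17.487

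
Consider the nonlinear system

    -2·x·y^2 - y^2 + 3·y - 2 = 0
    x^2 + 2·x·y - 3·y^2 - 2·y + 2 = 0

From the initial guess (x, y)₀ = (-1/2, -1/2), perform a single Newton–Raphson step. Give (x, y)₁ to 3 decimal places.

(1.000, 0.917)

At (-1/2, -1/2): F = (-3.500, 3.000).
Jacobian J = [[-2·y^2, -4·x·y - 2·y + 3], [2·x + 2·y, 2·x - 6·y - 2]].
At the point, J = [[-0.500, 3.000], [-2.000, 0.000]] (det J = 6.000).
Solving J·Δ = −F gives Δ = (1.500, 1.417).
Then the next iterate is (x, y)₁ = (1.000, 0.917).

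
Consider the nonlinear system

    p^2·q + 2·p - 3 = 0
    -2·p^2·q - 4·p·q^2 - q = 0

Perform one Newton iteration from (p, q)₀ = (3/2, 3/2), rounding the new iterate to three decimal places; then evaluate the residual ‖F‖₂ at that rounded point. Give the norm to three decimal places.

6.184

At (3/2, 3/2): F = (3.375, -21.750).
Jacobian J = [[2·p·q + 2, p^2], [-4·p·q - 4·q^2, -2·p^2 - 8·p·q - 1]].
At the point, J = [[6.500, 2.250], [-18.000, -23.500]] (det J = -112.250).
Solving J·Δ = −F gives Δ = (-0.271, -0.718).
Then the next iterate is (p, q)₁ = (1.229, 0.782).
Re-evaluating at (1.229, 0.782): F = (0.63916, -6.15058), so ‖F‖₂ = 6.184.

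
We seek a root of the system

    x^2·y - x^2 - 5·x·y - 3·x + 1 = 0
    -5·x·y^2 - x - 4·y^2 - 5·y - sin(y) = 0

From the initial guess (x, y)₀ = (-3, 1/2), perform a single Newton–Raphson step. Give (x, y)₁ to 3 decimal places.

At (-3, 1/2): F = (13.000, 2.77057).
Jacobian J = [[2·x·y - 2·x - 5·y - 3, x^2 - 5·x], [-5·y^2 - 1, -10·x·y - 8·y - cos(y) - 5]].
At the point, J = [[-2.500, 24.000], [-2.250, 5.12242]] (det J = 41.19396).
Solving J·Δ = −F gives Δ = (-0.002, -0.542).
Then the next iterate is (x, y)₁ = (-3.002, -0.042).

(-3.002, -0.042)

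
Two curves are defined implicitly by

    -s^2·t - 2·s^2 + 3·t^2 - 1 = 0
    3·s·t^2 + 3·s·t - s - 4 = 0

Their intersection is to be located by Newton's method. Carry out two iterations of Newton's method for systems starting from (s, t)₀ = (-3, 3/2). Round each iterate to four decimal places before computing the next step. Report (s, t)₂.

At (-3, 3/2): F = (-25.7500, -34.7500).
Jacobian J = [[-2·s·t - 4·s, -s^2 + 6·t], [3·t^2 + 3·t - 1, 6·s·t + 3·s]].
At the point, J = [[21.0000, 0.0000], [10.2500, -36.0000]] (det J = -756.0000).
Solving J·Δ = −F gives Δ = (1.2262, -0.6162).
Then the next iterate is (s, t)₁ = (-1.7738, 0.8838).
Round to (-1.7738, 0.8838) and repeat: F = (-7.730184, -11.085812), J = [[10.230569, 2.156434], [3.994707, -14.727507]].
Δ = (0.8648, -0.5182), so (s, t)₂ = (-0.9090, 0.3656).

(-0.9090, 0.3656)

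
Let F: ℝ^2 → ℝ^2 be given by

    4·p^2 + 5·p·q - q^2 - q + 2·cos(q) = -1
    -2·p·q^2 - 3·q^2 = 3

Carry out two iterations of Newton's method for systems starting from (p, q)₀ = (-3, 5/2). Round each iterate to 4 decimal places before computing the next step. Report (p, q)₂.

(-2.2601, 1.5518)

At (-3, 5/2): F = (-10.852287, 15.7500).
Jacobian J = [[8·p + 5·q, 5·p - 2·q - 2·sin(q) - 1], [-2·q^2, -4·p·q - 6·q]].
At the point, J = [[-11.5000, -22.196944], [-12.5000, 15.0000]] (det J = -449.961804).
Solving J·Δ = −F gives Δ = (0.4152, -0.7040).
Then the next iterate is (p, q)₁ = (-2.5848, 1.7960).
Round to (-2.5848, 1.7960) and repeat: F = (-0.954966, 3.998296), J = [[-11.6984, -19.465497], [-6.451232, 7.793203]].
Δ = (0.3247, -0.2442), so (p, q)₂ = (-2.2601, 1.5518).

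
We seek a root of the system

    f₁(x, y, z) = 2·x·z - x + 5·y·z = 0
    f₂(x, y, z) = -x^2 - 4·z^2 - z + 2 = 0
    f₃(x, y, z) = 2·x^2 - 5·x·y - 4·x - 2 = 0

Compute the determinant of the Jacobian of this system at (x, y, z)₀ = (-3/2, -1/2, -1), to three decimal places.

296.250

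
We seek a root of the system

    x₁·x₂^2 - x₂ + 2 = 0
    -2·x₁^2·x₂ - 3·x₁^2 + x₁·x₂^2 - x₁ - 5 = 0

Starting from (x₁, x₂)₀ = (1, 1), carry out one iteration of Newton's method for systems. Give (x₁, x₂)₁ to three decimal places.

(0.000, 0.000)

At (1, 1): F = (2.000, -10.000).
Jacobian J = [[x₂^2, 2·x₁·x₂ - 1], [-4·x₁·x₂ - 6·x₁ + x₂^2 - 1, -2·x₁^2 + 2·x₁·x₂]].
At the point, J = [[1.000, 1.000], [-10.000, 0.000]] (det J = 10.000).
Solving J·Δ = −F gives Δ = (-1.000, -1.000).
Then the next iterate is (x₁, x₂)₁ = (0.000, 0.000).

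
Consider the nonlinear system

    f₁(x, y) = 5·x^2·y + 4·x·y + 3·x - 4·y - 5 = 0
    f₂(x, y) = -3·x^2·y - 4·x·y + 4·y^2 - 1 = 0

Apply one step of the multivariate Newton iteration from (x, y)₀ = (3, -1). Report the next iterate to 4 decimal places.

At (3, -1): F = (-49.0000, 42.0000).
Jacobian J = [[10·x·y + 4·y + 3, 5·x^2 + 4·x - 4], [-6·x·y - 4·y, -3·x^2 - 4·x + 8·y]].
At the point, J = [[-31.0000, 53.0000], [22.0000, -47.0000]] (det J = 291.0000).
Solving J·Δ = −F gives Δ = (-0.2646, 0.7698).
Then the next iterate is (x, y)₁ = (2.7354, -0.2302).

(2.7354, -0.2302)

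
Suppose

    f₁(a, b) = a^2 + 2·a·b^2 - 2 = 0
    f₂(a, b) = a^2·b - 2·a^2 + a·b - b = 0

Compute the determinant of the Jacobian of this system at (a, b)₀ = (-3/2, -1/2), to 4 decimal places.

J = [[2·a + 2·b^2, 4·a·b], [2·a·b - 4·a + b, a^2 + a - 1]].
At the point, J = [[-2.5000, 3.0000], [7.0000, -0.2500]].
det J = -20.3750.

-20.3750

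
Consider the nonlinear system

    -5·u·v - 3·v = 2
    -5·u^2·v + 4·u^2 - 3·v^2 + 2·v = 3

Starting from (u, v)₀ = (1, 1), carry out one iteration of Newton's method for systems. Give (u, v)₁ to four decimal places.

At (1, 1): F = (-10.0000, -5.0000).
Jacobian J = [[-5·v, -5·u - 3], [-10·u·v + 8·u, -5·u^2 - 6·v + 2]].
At the point, J = [[-5.0000, -8.0000], [-2.0000, -9.0000]] (det J = 29.0000).
Solving J·Δ = −F gives Δ = (-1.7241, -0.1724).
Then the next iterate is (u, v)₁ = (-0.7241, 0.8276).

(-0.7241, 0.8276)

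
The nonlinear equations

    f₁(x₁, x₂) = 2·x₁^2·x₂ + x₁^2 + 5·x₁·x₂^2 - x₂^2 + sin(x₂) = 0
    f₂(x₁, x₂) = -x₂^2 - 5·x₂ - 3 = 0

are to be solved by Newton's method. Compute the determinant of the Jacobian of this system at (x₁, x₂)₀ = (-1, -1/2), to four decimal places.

-5.0000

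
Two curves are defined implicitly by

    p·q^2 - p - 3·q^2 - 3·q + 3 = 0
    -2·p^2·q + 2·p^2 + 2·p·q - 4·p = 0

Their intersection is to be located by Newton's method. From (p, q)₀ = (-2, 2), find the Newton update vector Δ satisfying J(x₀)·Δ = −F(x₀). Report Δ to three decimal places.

At (-2, 2): F = (-21.000, -8.000).
Jacobian J = [[q^2 - 1, 2·p·q - 6·q - 3], [-4·p·q + 4·p + 2·q - 4, -2·p^2 + 2·p]].
At the point, J = [[3.000, -23.000], [8.000, -12.000]] (det J = 148.000).
Solving J·Δ = −F gives Δ = (-0.459, -0.973).

(-0.459, -0.973)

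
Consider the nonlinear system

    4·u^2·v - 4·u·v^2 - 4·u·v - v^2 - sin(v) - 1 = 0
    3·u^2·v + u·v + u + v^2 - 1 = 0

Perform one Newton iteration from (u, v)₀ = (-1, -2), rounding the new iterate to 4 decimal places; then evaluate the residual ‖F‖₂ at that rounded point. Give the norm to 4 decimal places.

4.7300

At (-1, -2): F = (-4.090703, -2.0000).
Jacobian J = [[8·u·v - 4·v^2 - 4·v, 4·u^2 - 8·u·v - 4·u - 2·v - cos(v)], [6·u·v + v + 1, 3·u^2 + u + 2·v]].
At the point, J = [[8.0000, -3.583853], [11.0000, -2.0000]] (det J = 23.422385).
Solving J·Δ = −F gives Δ = (-0.0433, -1.2380).
Then the next iterate is (u, v)₁ = (-1.0433, -3.2380).
Re-evaluating at (-1.0433, -3.2380): F = (4.562866, 1.246104), so ‖F‖₂ = 4.7300.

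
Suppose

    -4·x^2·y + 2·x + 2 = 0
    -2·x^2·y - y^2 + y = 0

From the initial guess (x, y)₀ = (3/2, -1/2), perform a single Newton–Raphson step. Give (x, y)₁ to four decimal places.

At (3/2, -1/2): F = (9.5000, 1.5000).
Jacobian J = [[-8·x·y + 2, -4·x^2], [-4·x·y, -2·x^2 - 2·y + 1]].
At the point, J = [[8.0000, -9.0000], [3.0000, -2.5000]] (det J = 7.0000).
Solving J·Δ = −F gives Δ = (1.4643, 2.3571).
Then the next iterate is (x, y)₁ = (2.9643, 1.8571).

(2.9643, 1.8571)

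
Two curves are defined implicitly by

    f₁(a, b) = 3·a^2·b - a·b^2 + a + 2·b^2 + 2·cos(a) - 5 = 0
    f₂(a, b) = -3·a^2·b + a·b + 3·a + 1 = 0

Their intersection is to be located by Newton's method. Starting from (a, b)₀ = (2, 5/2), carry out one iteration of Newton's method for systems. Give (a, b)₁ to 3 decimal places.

At (2, 5/2): F = (26.16771, -18.000).
Jacobian J = [[6·a·b - b^2 - 2·sin(a) + 1, 3·a^2 - 2·a·b + 4·b], [-6·a·b + b + 3, -3·a^2 + a]].
At the point, J = [[22.93141, 12.000], [-24.500, -10.000]] (det J = 64.68595).
Solving J·Δ = −F gives Δ = (0.706, -3.530).
Then the next iterate is (a, b)₁ = (2.706, -1.030).

(2.706, -1.030)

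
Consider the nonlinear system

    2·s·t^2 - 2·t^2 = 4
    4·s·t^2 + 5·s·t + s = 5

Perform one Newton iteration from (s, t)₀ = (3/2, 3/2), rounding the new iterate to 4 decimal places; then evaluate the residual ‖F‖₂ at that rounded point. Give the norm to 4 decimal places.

At (3/2, 3/2): F = (-1.7500, 21.2500).
Jacobian J = [[2·t^2, 4·s·t - 4·t], [4·t^2 + 5·t + 1, 8·s·t + 5·s]].
At the point, J = [[4.5000, 3.0000], [17.5000, 25.5000]] (det J = 62.2500).
Solving J·Δ = −F gives Δ = (1.7410, -2.0281).
Then the next iterate is (s, t)₁ = (3.2410, -0.5281).
Re-evaluating at (3.2410, -0.5281): F = (-2.750017, -6.701336), so ‖F‖₂ = 7.2437.

7.2437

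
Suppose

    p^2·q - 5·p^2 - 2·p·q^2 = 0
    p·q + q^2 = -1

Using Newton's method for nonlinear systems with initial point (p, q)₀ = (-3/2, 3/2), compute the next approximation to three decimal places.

At (-3/2, 3/2): F = (-1.125, 1.000).
Jacobian J = [[2·p·q - 10·p - 2·q^2, p^2 - 4·p·q], [q, p + 2·q]].
At the point, J = [[6.000, 11.250], [1.500, 1.500]] (det J = -7.875).
Solving J·Δ = −F gives Δ = (-1.643, 0.976).
Then the next iterate is (p, q)₁ = (-3.143, 2.476).

(-3.143, 2.476)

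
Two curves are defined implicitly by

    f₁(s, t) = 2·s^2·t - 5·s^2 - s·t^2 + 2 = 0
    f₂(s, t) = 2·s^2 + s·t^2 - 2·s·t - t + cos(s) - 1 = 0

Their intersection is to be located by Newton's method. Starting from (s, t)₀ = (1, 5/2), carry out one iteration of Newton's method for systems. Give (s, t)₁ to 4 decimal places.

(11.5144, -20.8216)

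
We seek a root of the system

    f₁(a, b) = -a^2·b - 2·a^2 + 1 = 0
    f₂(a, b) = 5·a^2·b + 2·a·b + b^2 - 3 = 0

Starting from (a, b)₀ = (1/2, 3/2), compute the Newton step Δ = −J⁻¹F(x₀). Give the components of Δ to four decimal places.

(0.0833, -0.6667)

At (1/2, 3/2): F = (0.1250, 2.6250).
Jacobian J = [[-2·a·b - 4·a, -a^2], [10·a·b + 2·b, 5·a^2 + 2·a + 2·b]].
At the point, J = [[-3.5000, -0.2500], [10.5000, 5.2500]] (det J = -15.7500).
Solving J·Δ = −F gives Δ = (0.0833, -0.6667).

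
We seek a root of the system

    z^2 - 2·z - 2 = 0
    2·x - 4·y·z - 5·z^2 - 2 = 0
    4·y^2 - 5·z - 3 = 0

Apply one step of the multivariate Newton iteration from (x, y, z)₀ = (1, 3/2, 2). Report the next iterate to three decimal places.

(33.000, 2.250, 3.000)

At (1, 3/2, 2): F = (-2.000, -32.000, -4.000).
Jacobian J = [[0, 0, 2·z - 2], [2, -4·z, -4·y - 10·z], [0, 8·y, -5]].
At the point, J = [[0.000, 0.000, 2.000], [2.000, -8.000, -26.000], [0.000, 12.000, -5.000]] (det J = 48.000).
Solving J·Δ = −F gives Δ = (32.000, 0.750, 1.000).
Then the next iterate is (x, y, z)₁ = (33.000, 2.250, 3.000).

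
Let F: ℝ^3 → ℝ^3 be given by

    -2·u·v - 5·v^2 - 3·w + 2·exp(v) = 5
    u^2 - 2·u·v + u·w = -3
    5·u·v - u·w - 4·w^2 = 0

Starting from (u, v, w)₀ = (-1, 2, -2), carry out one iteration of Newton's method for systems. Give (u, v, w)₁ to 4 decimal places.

(-0.2315, 0.3895, -1.3691)

At (-1, 2, -2): F = (-0.221888, 10.0000, -28.0000).
Jacobian J = [[-2·v, -2·u - 10·v + 2·exp(v), -3], [2·u - 2·v + w, -2·u, u], [5·v - w, 5·u, -u - 8·w]].
At the point, J = [[-4.0000, -3.221888, -3.0000], [-8.0000, 2.0000, -1.0000], [12.0000, -5.0000, 17.0000]] (det J = -563.514087).
Solving J·Δ = −F gives Δ = (0.7685, -1.6105, 0.6309).
Then the next iterate is (u, v, w)₁ = (-0.2315, 0.3895, -1.3691).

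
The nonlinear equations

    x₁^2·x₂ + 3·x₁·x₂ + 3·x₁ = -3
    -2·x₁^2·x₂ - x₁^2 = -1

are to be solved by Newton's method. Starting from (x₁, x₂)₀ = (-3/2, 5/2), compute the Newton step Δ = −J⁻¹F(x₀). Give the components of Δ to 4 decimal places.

(-0.1458, -3.3611)

At (-3/2, 5/2): F = (-7.1250, -12.5000).
Jacobian J = [[2·x₁·x₂ + 3·x₂ + 3, x₁^2 + 3·x₁], [-4·x₁·x₂ - 2·x₁, -2·x₁^2]].
At the point, J = [[3.0000, -2.2500], [18.0000, -4.5000]] (det J = 27.0000).
Solving J·Δ = −F gives Δ = (-0.1458, -3.3611).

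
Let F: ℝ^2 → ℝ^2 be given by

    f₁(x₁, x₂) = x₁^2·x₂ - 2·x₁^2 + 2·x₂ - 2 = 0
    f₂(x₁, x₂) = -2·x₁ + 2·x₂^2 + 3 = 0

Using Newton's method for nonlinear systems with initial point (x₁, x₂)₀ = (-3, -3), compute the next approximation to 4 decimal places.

(-1.9970, -0.9172)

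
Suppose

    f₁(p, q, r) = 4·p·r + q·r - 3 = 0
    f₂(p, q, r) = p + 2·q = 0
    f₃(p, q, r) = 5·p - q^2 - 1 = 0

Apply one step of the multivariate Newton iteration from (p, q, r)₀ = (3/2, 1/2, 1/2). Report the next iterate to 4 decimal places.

At (3/2, 1/2, 1/2): F = (0.2500, 2.5000, 6.2500).
Jacobian J = [[4·r, r, 4·p + q], [1, 2, 0], [5, -2·q, 0]].
At the point, J = [[2.0000, 0.5000, 6.5000], [1.0000, 2.0000, 0.0000], [5.0000, -1.0000, 0.0000]] (det J = -71.5000).
Solving J·Δ = −F gives Δ = (-1.3636, -0.5682, 0.4248).
Then the next iterate is (p, q, r)₁ = (0.1364, -0.0682, 0.9248).

(0.1364, -0.0682, 0.9248)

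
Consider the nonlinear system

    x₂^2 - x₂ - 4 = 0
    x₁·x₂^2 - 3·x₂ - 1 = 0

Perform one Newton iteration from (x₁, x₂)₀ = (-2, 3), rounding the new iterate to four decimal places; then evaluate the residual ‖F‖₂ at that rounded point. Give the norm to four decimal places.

At (-2, 3): F = (2.0000, -28.0000).
Jacobian J = [[0, 2·x₂ - 1], [x₂^2, 2·x₁·x₂ - 3]].
At the point, J = [[0.0000, 5.0000], [9.0000, -15.0000]] (det J = -45.0000).
Solving J·Δ = −F gives Δ = (2.4444, -0.4000).
Then the next iterate is (x₁, x₂)₁ = (0.4444, 2.6000).
Re-evaluating at (0.4444, 2.6000): F = (0.1600, -5.795856), so ‖F‖₂ = 5.7981.

5.7981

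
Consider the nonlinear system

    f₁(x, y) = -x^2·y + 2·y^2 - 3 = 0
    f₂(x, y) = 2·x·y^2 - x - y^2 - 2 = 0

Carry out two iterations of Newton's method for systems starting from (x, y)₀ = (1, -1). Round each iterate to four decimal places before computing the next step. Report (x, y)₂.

At (1, -1): F = (0.0000, -2.0000).
Jacobian J = [[-2·x·y, -x^2 + 4·y], [2·y^2 - 1, 4·x·y - 2·y]].
At the point, J = [[2.0000, -5.0000], [1.0000, -2.0000]] (det J = 1.0000).
Solving J·Δ = −F gives Δ = (10.0000, 4.0000).
Then the next iterate is (x, y)₁ = (11.0000, 3.0000).
Round to (11.0000, 3.0000) and repeat: F = (-348.0000, 176.0000), J = [[-66.0000, -109.0000], [17.0000, 126.0000]].
Δ = (-3.8162, -0.8819), so (x, y)₂ = (7.1838, 2.1181).

(7.1838, 2.1181)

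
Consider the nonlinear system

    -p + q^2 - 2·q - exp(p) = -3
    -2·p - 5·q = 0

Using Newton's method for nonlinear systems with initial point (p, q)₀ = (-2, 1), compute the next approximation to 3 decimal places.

(1.404, -0.562)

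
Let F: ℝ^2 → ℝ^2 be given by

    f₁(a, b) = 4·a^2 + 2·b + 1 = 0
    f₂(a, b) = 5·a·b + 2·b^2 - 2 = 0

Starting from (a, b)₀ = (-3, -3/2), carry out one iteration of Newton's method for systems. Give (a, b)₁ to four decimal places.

(-1.5279, -0.8353)

At (-3, -3/2): F = (34.0000, 25.0000).
Jacobian J = [[8·a, 2], [5·b, 5·a + 4·b]].
At the point, J = [[-24.0000, 2.0000], [-7.5000, -21.0000]] (det J = 519.0000).
Solving J·Δ = −F gives Δ = (1.4721, 0.6647).
Then the next iterate is (a, b)₁ = (-1.5279, -0.8353).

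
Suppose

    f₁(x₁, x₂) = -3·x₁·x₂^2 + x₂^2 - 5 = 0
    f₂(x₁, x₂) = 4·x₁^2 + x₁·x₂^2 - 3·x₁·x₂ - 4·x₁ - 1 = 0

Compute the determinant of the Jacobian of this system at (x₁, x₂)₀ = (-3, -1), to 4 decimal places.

J = [[-3·x₂^2, -6·x₁·x₂ + 2·x₂], [8·x₁ + x₂^2 - 3·x₂ - 4, 2·x₁·x₂ - 3·x₁]].
At the point, J = [[-3.0000, -20.0000], [-24.0000, 15.0000]].
det J = -525.0000.

-525.0000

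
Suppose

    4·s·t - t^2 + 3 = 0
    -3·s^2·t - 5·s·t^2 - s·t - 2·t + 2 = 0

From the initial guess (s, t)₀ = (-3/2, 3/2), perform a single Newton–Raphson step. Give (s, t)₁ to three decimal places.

At (-3/2, 3/2): F = (-8.250, 8.000).
Jacobian J = [[4·t, 4·s - 2·t], [-6·s·t - 5·t^2 - t, -3·s^2 - 10·s·t - s - 2]].
At the point, J = [[6.000, -9.000], [0.750, 15.250]] (det J = 98.250).
Solving J·Δ = −F gives Δ = (0.548, -0.552).
Then the next iterate is (s, t)₁ = (-0.952, 0.948).

(-0.952, 0.948)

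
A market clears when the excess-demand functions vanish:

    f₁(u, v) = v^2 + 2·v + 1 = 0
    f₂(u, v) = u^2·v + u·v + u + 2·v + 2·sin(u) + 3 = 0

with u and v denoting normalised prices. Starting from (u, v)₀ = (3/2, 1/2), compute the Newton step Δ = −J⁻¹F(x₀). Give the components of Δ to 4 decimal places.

(-1.6099, -0.7500)

At (3/2, 1/2): F = (2.2500, 9.369990).
Jacobian J = [[0, 2·v + 2], [2·u·v + v + 2·cos(u) + 1, u^2 + u + 2]].
At the point, J = [[0.0000, 3.0000], [3.141474, 5.7500]] (det J = -9.424423).
Solving J·Δ = −F gives Δ = (-1.6099, -0.7500).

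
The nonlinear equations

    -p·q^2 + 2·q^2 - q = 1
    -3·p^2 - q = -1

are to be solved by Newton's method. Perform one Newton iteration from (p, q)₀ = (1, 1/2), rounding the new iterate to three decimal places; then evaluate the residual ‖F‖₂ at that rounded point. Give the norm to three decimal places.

4675.602

At (1, 1/2): F = (-1.250, -2.500).
Jacobian J = [[-q^2, -2·p·q + 4·q - 1], [-6·p, -1]].
At the point, J = [[-0.250, 0.000], [-6.000, -1.000]] (det J = 0.250).
Solving J·Δ = −F gives Δ = (-5.000, 27.500).
Then the next iterate is (p, q)₁ = (-4.000, 28.000).
Re-evaluating at (-4.000, 28.000): F = (4675.000, -75.000), so ‖F‖₂ = 4675.602.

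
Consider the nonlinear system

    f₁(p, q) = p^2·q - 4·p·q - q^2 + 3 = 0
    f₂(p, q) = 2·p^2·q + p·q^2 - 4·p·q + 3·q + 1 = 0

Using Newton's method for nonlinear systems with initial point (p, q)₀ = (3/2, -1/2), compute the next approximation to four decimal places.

At (3/2, -1/2): F = (4.6250, 0.6250).
Jacobian J = [[2·p·q - 4·q, p^2 - 4·p - 2·q], [4·p·q + q^2 - 4·q, 2·p^2 + 2·p·q - 4·p + 3]].
At the point, J = [[0.5000, -2.7500], [-0.7500, 0.0000]] (det J = -2.0625).
Solving J·Δ = −F gives Δ = (0.8333, 1.8333).
Then the next iterate is (p, q)₁ = (2.3333, 1.3333).

(2.3333, 1.3333)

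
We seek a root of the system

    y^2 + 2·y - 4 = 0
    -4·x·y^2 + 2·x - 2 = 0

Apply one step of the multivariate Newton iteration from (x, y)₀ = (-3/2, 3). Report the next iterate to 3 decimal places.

(-1.515, 1.625)

At (-3/2, 3): F = (11.000, 49.000).
Jacobian J = [[0, 2·y + 2], [-4·y^2 + 2, -8·x·y]].
At the point, J = [[0.000, 8.000], [-34.000, 36.000]] (det J = 272.000).
Solving J·Δ = −F gives Δ = (-0.015, -1.375).
Then the next iterate is (x, y)₁ = (-1.515, 1.625).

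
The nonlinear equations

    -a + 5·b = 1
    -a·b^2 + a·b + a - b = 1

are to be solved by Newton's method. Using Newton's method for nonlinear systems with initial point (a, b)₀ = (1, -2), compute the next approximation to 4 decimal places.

(2.3333, 0.6667)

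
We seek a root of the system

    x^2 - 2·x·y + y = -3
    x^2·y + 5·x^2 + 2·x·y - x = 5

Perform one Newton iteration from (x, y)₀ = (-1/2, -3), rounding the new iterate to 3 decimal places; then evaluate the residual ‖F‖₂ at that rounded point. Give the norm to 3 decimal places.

1.299

At (-1/2, -3): F = (-2.750, -1.000).
Jacobian J = [[2·x - 2·y, -2·x + 1], [2·x·y + 10·x + 2·y - 1, x^2 + 2·x]].
At the point, J = [[5.000, 2.000], [-9.000, -0.750]] (det J = 14.250).
Solving J·Δ = −F gives Δ = (-0.285, 2.088).
Then the next iterate is (x, y)₁ = (-0.785, -0.912).
Re-evaluating at (-0.785, -0.912): F = (1.27238, -0.26403), so ‖F‖₂ = 1.299.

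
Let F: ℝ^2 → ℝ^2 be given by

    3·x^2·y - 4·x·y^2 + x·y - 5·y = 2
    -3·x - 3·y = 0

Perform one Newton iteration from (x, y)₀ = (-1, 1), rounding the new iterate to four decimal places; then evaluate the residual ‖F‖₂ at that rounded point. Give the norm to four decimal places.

0.1041

At (-1, 1): F = (-1.0000, 0.0000).
Jacobian J = [[6·x·y - 4·y^2 + y, 3·x^2 - 8·x·y + x - 5], [-3, -3]].
At the point, J = [[-9.0000, 5.0000], [-3.0000, -3.0000]] (det J = 42.0000).
Solving J·Δ = −F gives Δ = (-0.0714, 0.0714).
Then the next iterate is (x, y)₁ = (-1.0714, 1.0714).
Re-evaluating at (-1.0714, 1.0714): F = (0.104107, 0.0000), so ‖F‖₂ = 0.1041.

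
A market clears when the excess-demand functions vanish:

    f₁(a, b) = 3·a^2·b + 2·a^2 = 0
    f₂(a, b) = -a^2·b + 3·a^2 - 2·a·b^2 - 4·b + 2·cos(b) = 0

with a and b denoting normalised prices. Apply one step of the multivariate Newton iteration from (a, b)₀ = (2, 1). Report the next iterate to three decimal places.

(1.139, 0.769)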